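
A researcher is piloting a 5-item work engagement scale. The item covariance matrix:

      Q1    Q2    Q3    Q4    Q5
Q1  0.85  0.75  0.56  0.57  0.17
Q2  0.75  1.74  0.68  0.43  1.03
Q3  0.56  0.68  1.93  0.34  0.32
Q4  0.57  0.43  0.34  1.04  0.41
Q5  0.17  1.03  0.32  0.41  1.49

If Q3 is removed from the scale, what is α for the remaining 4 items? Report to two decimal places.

α = 0.76

Remaining items: Q1, Q2, Q4, Q5 (k = 4).
sum of item variances = 0.85 + 1.74 + 1.04 + 1.49 = 5.12
σ²_total = 5.12 + 2 × 3.36 = 11.84
α (item deleted) = (4/3)·(1 − 5.12/11.84) = 0.76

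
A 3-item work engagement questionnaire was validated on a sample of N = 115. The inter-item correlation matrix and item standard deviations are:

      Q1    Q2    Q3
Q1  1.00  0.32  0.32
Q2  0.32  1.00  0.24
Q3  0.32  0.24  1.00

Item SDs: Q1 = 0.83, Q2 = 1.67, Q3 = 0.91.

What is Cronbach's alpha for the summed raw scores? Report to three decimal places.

Σσ²ᵢ = 0.83² + 1.67² + 0.91² = 4.3059
Covariances σ_ij = r_ij · s_i · s_j:
  σ(Q1,Q2) = 0.32 × 0.83 × 1.67 = 0.4436
  σ(Q1,Q3) = 0.32 × 0.83 × 0.91 = 0.2417
  σ(Q2,Q3) = 0.24 × 1.67 × 0.91 = 0.3647
σ²_T = Σσ²ᵢ + 2·Σσ_ij = 4.3059 + 2 × 1.0500 = 6.4059
α = (3/2)·(1 − 4.3059/6.4059) = 0.492

α = 0.492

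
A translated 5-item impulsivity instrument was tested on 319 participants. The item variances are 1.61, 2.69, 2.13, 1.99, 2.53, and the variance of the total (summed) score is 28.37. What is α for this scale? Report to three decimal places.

α = 0.768

ΣVar(i) = 1.61 + 2.69 + 2.13 + 1.99 + 2.53 = 10.95
α = (k/(k−1))·(1 − ΣVar(i)/σ²_T) = (5/4)·(1 − 10.95/28.37) = 0.768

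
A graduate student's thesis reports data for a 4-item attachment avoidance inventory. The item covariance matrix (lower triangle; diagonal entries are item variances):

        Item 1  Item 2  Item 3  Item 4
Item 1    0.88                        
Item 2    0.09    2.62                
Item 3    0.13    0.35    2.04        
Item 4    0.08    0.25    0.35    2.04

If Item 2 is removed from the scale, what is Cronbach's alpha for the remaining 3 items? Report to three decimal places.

α = 0.276

Remaining items: Item 1, Item 3, Item 4 (k = 3).
Σσᵢ² = 0.88 + 2.04 + 2.04 = 4.96
Var(T) = 4.96 + 2 × 0.56 = 6.08
α (item deleted) = (3/2)·(1 − 4.96/6.08) = 0.276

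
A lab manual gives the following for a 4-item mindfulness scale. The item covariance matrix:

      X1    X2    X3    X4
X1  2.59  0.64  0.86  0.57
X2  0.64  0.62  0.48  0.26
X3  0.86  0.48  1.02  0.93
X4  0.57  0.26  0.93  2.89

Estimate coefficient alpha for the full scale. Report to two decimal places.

α = 0.68

sum of item variances = 2.59 + 0.62 + 1.02 + 2.89 = 7.12
Sum of the distinct covariances = 3.74
total variance = 7.12 + 2 × 3.74 = 14.60
α = (k/(k−1))·(1 − sum of item variances/total variance) = (4/3)·(1 − 7.12/14.60) = 0.68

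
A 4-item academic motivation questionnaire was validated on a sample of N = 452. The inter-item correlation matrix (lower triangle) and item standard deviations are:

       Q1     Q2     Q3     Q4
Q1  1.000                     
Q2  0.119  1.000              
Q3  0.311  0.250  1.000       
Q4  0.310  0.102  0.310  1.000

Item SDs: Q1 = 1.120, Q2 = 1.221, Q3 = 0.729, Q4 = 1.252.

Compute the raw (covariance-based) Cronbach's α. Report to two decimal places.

Σσ²ᵢ = 1.120² + 1.221² + 0.729² + 1.252² = 4.8442
Covariances σ_ij = r_ij · s_i · s_j:
  σ(Q1,Q2) = 0.119 × 1.120 × 1.221 = 0.1627
  σ(Q1,Q3) = 0.311 × 1.120 × 0.729 = 0.2539
  σ(Q1,Q4) = 0.310 × 1.120 × 1.252 = 0.4347
  σ(Q2,Q3) = 0.250 × 1.221 × 0.729 = 0.2225
  σ(Q2,Q4) = 0.102 × 1.221 × 1.252 = 0.1559
  σ(Q3,Q4) = 0.310 × 0.729 × 1.252 = 0.2829
σ²_T = Σσ²ᵢ + 2·Σσ_ij = 4.8442 + 2 × 1.5126 = 7.8694
α = (4/3)·(1 − 4.8442/7.8694) = 0.51

Cronbach's α = 0.51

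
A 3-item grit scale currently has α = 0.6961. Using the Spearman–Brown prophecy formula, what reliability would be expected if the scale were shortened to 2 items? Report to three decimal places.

Length factor m = 2/3 = 0.6667
α' = m·α / (1 − (1−m)·α)
   = 2/3 × 0.6961 / (1 − (1 − 2/3) × 0.6961)
   = 0.4641 / 0.7680 = 0.604

predicted reliability = 0.604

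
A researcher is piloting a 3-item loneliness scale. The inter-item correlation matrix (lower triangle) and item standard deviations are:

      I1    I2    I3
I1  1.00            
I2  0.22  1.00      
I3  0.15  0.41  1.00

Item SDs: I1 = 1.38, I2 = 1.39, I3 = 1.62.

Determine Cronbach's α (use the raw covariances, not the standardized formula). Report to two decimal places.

Σσ²ᵢ = 1.38² + 1.39² + 1.62² = 6.4609
Covariances σ_ij = r_ij · s_i · s_j:
  σ(I1,I2) = 0.22 × 1.38 × 1.39 = 0.4220
  σ(I1,I3) = 0.15 × 1.38 × 1.62 = 0.3353
  σ(I2,I3) = 0.41 × 1.39 × 1.62 = 0.9232
σ²_T = Σσ²ᵢ + 2·Σσ_ij = 6.4609 + 2 × 1.6805 = 9.8219
α = (3/2)·(1 − 6.4609/9.8219) = 0.51

Cronbach's α = 0.51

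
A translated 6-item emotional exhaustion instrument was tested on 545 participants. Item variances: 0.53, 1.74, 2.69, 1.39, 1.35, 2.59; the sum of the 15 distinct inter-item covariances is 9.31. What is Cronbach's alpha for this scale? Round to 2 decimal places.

ΣVar(i) = 0.53 + 1.74 + 2.69 + 1.39 + 1.35 + 2.59 = 10.29
Sum of distinct covariances = 9.31
Var(T) = ΣVar(i) + 2·Σcov = 10.29 + 2 × 9.31 = 28.91
α = (6/5)·(1 − 10.29/28.91) = 0.77

Cronbach's alpha = 0.77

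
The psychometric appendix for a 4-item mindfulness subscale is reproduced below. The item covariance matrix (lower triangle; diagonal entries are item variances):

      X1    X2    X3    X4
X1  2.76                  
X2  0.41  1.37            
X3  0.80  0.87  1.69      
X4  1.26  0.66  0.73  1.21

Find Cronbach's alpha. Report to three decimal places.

α = 0.765

Σσ²ᵢ = 2.76 + 1.37 + 1.69 + 1.21 = 7.03
Sum of off-diagonal covariances = 4.73
σ²_total = 7.03 + 2 × 4.73 = 16.49
α = (k/(k−1))·(1 − Σσ²ᵢ/σ²_total) = (4/3)·(1 − 7.03/16.49) = 0.765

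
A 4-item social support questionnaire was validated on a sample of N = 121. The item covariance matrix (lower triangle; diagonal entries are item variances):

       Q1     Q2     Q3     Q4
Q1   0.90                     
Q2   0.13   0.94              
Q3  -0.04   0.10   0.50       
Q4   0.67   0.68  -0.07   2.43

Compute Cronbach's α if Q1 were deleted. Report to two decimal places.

Remaining items: Q2, Q3, Q4 (k = 3).
ΣVar(i) = 0.94 + 0.50 + 2.43 = 3.87
σ²_T = 3.87 + 2 × 0.71 = 5.29
α (item deleted) = (3/2)·(1 − 3.87/5.29) = 0.40

α = 0.40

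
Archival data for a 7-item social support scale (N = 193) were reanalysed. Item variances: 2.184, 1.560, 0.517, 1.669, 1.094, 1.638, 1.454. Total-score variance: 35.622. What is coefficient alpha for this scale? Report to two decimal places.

sum of item variances = 2.184 + 1.560 + 0.517 + 1.669 + 1.094 + 1.638 + 1.454 = 10.116
α = (k/(k−1))·(1 − sum of item variances/Var(T)) = (7/6)·(1 − 10.116/35.622) = 0.84

α = 0.84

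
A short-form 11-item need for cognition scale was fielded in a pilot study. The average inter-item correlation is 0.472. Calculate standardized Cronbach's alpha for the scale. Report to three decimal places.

Standardized α = k·r̄ / (1 + (k−1)·r̄) = 11 × 0.472 / (1 + 10 × 0.472)
  = 5.1920 / 5.7200 = 0.908

standardized Cronbach's alpha = 0.908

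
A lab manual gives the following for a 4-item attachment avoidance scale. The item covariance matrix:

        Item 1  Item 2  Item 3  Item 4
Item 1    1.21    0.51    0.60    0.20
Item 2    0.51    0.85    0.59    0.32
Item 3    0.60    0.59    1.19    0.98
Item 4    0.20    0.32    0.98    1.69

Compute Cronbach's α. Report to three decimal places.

Cronbach's α = 0.752

sum of item variances = 1.21 + 0.85 + 1.19 + 1.69 = 4.94
Sum of off-diagonal covariances = 3.20
total variance = 4.94 + 2 × 3.20 = 11.34
α = (k/(k−1))·(1 − sum of item variances/total variance) = (4/3)·(1 − 4.94/11.34) = 0.752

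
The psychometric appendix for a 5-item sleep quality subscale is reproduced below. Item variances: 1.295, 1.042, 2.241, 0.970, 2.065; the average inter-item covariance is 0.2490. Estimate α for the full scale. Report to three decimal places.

α = 0.494

ΣVar(i) = 1.295 + 1.042 + 2.241 + 0.970 + 2.065 = 7.613
Sum of the 10 distinct covariances = 10 × 0.2490 = 2.4900
σ²_T = ΣVar(i) + 2·Σcov = 7.613 + 2 × 2.4900 = 12.5930
α = (5/4)·(1 − 7.613/12.5930) = 0.494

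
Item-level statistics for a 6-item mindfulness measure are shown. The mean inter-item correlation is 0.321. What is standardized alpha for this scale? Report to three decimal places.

Standardized α = k·r̄ / (1 + (k−1)·r̄) = 6 × 0.321 / (1 + 5 × 0.321)
  = 1.9260 / 2.6050 = 0.739

standardized alpha = 0.739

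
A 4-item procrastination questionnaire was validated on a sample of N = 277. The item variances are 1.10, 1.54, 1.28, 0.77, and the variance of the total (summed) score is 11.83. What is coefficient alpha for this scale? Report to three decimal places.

coefficient alpha = 0.805

Σσᵢ² = 1.10 + 1.54 + 1.28 + 0.77 = 4.69
α = (k/(k−1))·(1 − Σσᵢ²/σ²_T) = (4/3)·(1 − 4.69/11.83) = 0.805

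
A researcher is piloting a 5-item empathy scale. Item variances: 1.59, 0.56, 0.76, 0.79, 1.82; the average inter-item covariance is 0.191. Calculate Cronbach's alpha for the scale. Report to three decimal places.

Cronbach's alpha = 0.511

sum of item variances = 1.59 + 0.56 + 0.76 + 0.79 + 1.82 = 5.52
Sum of the 10 distinct covariances = 10 × 0.191 = 1.910
total variance = sum of item variances + 2·Σcov = 5.52 + 2 × 1.910 = 9.340
α = (5/4)·(1 − 5.52/9.340) = 0.511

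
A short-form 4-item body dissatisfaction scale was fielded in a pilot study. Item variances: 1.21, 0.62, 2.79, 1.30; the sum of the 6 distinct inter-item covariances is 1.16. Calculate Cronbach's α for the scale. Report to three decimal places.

Σσ²ᵢ = 1.21 + 0.62 + 2.79 + 1.30 = 5.92
Sum of distinct covariances = 1.16
σ²_T = Σσ²ᵢ + 2·Σcov = 5.92 + 2 × 1.16 = 8.24
α = (4/3)·(1 − 5.92/8.24) = 0.375

α = 0.375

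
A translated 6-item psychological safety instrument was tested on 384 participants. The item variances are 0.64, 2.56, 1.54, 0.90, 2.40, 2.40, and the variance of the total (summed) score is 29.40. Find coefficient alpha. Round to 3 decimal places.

ΣVar(i) = 0.64 + 2.56 + 1.54 + 0.90 + 2.40 + 2.40 = 10.44
α = (k/(k−1))·(1 − ΣVar(i)/σ²_T) = (6/5)·(1 − 10.44/29.40) = 0.774

coefficient alpha = 0.774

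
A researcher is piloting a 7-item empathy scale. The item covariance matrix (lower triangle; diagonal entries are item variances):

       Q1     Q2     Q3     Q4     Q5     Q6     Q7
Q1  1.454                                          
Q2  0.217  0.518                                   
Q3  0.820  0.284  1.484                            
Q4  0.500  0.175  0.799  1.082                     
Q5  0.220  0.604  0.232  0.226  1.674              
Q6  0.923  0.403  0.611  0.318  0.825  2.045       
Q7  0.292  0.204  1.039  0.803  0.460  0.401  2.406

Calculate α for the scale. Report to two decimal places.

sum of item variances = 1.454 + 0.518 + 1.484 + 1.082 + 1.674 + 2.045 + 2.406 = 10.663
Σ_{i<j} σ_ij = 10.356
σ²_total = 10.663 + 2 × 10.356 = 31.375
α = (k/(k−1))·(1 − sum of item variances/σ²_total) = (7/6)·(1 − 10.663/31.375) = 0.77

α = 0.77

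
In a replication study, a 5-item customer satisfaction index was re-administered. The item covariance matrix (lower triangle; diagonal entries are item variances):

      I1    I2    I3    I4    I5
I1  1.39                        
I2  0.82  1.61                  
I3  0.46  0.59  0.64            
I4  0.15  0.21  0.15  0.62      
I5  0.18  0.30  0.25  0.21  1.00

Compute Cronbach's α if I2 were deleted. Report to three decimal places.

Remaining items: I1, I3, I4, I5 (k = 4).
Σσᵢ² = 1.39 + 0.64 + 0.62 + 1.00 = 3.65
σ²_total = 3.65 + 2 × 1.40 = 6.45
α (item deleted) = (4/3)·(1 − 3.65/6.45) = 0.579

α = 0.579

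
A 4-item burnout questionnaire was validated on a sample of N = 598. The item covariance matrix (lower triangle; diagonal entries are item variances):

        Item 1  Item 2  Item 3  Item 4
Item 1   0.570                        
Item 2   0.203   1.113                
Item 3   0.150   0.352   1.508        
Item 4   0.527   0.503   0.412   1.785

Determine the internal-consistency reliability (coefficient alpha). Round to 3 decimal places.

ΣVar(i) = 0.570 + 1.113 + 1.508 + 1.785 = 4.976
Σ_{i<j} σ_ij = 2.147
σ²_total = 4.976 + 2 × 2.147 = 9.270
α = (k/(k−1))·(1 − ΣVar(i)/σ²_total) = (4/3)·(1 − 4.976/9.270) = 0.618

coefficient alpha = 0.618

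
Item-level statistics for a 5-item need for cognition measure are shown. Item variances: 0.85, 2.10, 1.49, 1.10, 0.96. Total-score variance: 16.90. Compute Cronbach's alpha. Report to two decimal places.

Cronbach's alpha = 0.77

ΣVar(i) = 0.85 + 2.10 + 1.49 + 1.10 + 0.96 = 6.50
α = (k/(k−1))·(1 − ΣVar(i)/total variance) = (5/4)·(1 − 6.50/16.90) = 0.77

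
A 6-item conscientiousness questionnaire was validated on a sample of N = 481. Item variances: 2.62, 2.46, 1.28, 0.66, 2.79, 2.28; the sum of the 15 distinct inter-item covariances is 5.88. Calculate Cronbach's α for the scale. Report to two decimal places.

Cronbach's α = 0.59

Σσᵢ² = 2.62 + 2.46 + 1.28 + 0.66 + 2.79 + 2.28 = 12.09
Sum of distinct covariances = 5.88
σ²_total = Σσᵢ² + 2·Σcov = 12.09 + 2 × 5.88 = 23.85
α = (6/5)·(1 − 12.09/23.85) = 0.59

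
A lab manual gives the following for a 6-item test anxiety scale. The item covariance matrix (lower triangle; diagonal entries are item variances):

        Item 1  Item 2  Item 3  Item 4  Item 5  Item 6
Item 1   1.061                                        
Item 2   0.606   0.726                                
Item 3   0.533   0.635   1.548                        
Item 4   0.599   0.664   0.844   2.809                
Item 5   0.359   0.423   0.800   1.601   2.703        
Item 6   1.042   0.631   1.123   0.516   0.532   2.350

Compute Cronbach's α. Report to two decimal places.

Cronbach's α = 0.79

Σσ²ᵢ = 1.061 + 0.726 + 1.548 + 2.809 + 2.703 + 2.350 = 11.197
Sum of off-diagonal covariances = 10.908
total variance = 11.197 + 2 × 10.908 = 33.013
α = (k/(k−1))·(1 − Σσ²ᵢ/total variance) = (6/5)·(1 − 11.197/33.013) = 0.79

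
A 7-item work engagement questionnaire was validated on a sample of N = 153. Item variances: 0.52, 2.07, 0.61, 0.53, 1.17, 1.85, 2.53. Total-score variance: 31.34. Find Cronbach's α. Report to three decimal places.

α = 0.821

Σσ²ᵢ = 0.52 + 2.07 + 0.61 + 0.53 + 1.17 + 1.85 + 2.53 = 9.28
α = (k/(k−1))·(1 − Σσ²ᵢ/total variance) = (7/6)·(1 − 9.28/31.34) = 0.821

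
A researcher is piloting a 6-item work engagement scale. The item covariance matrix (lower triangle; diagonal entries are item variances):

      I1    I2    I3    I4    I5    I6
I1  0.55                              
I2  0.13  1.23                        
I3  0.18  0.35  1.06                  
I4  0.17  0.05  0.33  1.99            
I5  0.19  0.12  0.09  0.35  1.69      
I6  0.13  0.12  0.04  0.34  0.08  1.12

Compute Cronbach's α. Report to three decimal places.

Σσᵢ² = 0.55 + 1.23 + 1.06 + 1.99 + 1.69 + 1.12 = 7.64
Sum of off-diagonal covariances = 2.67
σ²_total = 7.64 + 2 × 2.67 = 12.98
α = (k/(k−1))·(1 − Σσᵢ²/σ²_total) = (6/5)·(1 − 7.64/12.98) = 0.494

Cronbach's α = 0.494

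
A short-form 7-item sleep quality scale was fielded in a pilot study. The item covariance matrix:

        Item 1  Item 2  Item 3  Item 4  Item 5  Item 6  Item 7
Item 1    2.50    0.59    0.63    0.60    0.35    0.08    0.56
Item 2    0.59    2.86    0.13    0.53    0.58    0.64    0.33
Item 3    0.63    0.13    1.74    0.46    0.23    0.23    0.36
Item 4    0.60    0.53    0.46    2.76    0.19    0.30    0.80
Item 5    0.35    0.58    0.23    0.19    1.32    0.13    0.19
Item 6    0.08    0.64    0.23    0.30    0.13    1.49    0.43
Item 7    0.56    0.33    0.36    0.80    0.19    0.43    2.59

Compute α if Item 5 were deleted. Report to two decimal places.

α = 0.59

Remaining items: Item 1, Item 2, Item 3, Item 4, Item 6, Item 7 (k = 6).
sum of item variances = 2.50 + 2.86 + 1.74 + 2.76 + 1.49 + 2.59 = 13.94
σ²_total = 13.94 + 2 × 6.67 = 27.28
α (item deleted) = (6/5)·(1 − 13.94/27.28) = 0.59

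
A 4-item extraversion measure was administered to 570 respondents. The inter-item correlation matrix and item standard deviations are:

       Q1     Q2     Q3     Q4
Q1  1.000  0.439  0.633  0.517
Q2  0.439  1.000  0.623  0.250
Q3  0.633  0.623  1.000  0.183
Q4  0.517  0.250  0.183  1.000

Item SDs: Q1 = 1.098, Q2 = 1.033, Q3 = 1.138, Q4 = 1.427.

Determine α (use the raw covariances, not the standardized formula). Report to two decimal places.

α = 0.74

Σσ²ᵢ = 1.098² + 1.033² + 1.138² + 1.427² = 5.6041
Covariances σ_ij = r_ij · s_i · s_j:
  σ(Q1,Q2) = 0.439 × 1.098 × 1.033 = 0.4979
  σ(Q1,Q3) = 0.633 × 1.098 × 1.138 = 0.7909
  σ(Q1,Q4) = 0.517 × 1.098 × 1.427 = 0.8101
  σ(Q2,Q3) = 0.623 × 1.033 × 1.138 = 0.7324
  σ(Q2,Q4) = 0.250 × 1.033 × 1.427 = 0.3685
  σ(Q3,Q4) = 0.183 × 1.138 × 1.427 = 0.2972
σ²_T = Σσ²ᵢ + 2·Σσ_ij = 5.6041 + 2 × 3.4970 = 12.5981
α = (4/3)·(1 − 5.6041/12.5981) = 0.74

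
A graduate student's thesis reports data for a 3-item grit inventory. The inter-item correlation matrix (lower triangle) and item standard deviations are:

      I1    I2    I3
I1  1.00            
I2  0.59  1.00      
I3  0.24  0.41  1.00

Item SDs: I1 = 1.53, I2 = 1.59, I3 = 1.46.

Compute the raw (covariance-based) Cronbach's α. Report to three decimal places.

Cronbach's α = 0.683

Σσ²ᵢ = 1.53² + 1.59² + 1.46² = 7.0006
Covariances σ_ij = r_ij · s_i · s_j:
  σ(I1,I2) = 0.59 × 1.53 × 1.59 = 1.4353
  σ(I1,I3) = 0.24 × 1.53 × 1.46 = 0.5361
  σ(I2,I3) = 0.41 × 1.59 × 1.46 = 0.9518
σ²_T = Σσ²ᵢ + 2·Σσ_ij = 7.0006 + 2 × 2.9232 = 12.8470
α = (3/2)·(1 − 7.0006/12.8470) = 0.683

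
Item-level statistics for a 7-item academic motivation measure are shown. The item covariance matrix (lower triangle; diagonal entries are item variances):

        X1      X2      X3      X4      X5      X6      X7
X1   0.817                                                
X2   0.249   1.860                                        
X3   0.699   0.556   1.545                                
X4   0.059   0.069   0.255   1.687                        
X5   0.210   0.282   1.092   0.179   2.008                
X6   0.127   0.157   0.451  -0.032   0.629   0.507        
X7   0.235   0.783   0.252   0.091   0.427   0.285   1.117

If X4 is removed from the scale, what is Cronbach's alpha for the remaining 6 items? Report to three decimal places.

Cronbach's alpha = 0.745

Remaining items: X1, X2, X3, X5, X6, X7 (k = 6).
Σσᵢ² = 0.817 + 1.860 + 1.545 + 2.008 + 0.507 + 1.117 = 7.854
Var(T) = 7.854 + 2 × 6.434 = 20.722
α (item deleted) = (6/5)·(1 − 7.854/20.722) = 0.745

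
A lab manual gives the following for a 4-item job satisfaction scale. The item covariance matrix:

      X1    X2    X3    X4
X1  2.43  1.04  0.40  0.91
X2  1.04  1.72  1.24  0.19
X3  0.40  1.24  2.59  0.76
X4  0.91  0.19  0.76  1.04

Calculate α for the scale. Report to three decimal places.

α = 0.718

sum of item variances = 2.43 + 1.72 + 2.59 + 1.04 = 7.78
Sum of the distinct covariances = 4.54
total variance = 7.78 + 2 × 4.54 = 16.86
α = (k/(k−1))·(1 − sum of item variances/total variance) = (4/3)·(1 − 7.78/16.86) = 0.718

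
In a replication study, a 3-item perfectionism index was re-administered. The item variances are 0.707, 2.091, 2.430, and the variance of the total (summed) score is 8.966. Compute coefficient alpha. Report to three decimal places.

Σσ²ᵢ = 0.707 + 2.091 + 2.430 = 5.228
α = (k/(k−1))·(1 − Σσ²ᵢ/total variance) = (3/2)·(1 − 5.228/8.966) = 0.625

α = 0.625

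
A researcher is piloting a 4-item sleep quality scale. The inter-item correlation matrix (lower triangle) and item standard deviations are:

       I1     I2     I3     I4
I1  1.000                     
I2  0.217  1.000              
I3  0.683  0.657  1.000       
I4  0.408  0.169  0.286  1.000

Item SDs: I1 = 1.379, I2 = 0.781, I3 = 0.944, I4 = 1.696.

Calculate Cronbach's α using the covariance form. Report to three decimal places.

Cronbach's α = 0.677

Σσ²ᵢ = 1.379² + 0.781² + 0.944² + 1.696² = 6.2792
Covariances σ_ij = r_ij · s_i · s_j:
  σ(I1,I2) = 0.217 × 1.379 × 0.781 = 0.2337
  σ(I1,I3) = 0.683 × 1.379 × 0.944 = 0.8891
  σ(I1,I4) = 0.408 × 1.379 × 1.696 = 0.9542
  σ(I2,I3) = 0.657 × 0.781 × 0.944 = 0.4844
  σ(I2,I4) = 0.169 × 0.781 × 1.696 = 0.2239
  σ(I3,I4) = 0.286 × 0.944 × 1.696 = 0.4579
σ²_T = Σσ²ᵢ + 2·Σσ_ij = 6.2792 + 2 × 3.2432 = 12.7656
α = (4/3)·(1 − 6.2792/12.7656) = 0.677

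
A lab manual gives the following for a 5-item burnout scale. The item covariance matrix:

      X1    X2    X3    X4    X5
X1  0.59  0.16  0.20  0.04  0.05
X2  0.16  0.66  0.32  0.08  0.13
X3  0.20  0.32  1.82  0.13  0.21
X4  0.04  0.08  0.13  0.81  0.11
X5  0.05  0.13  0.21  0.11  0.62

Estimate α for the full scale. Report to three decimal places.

sum of item variances = 0.59 + 0.66 + 1.82 + 0.81 + 0.62 = 4.50
Σ_{i<j} σ_ij = 1.43
Var(T) = 4.50 + 2 × 1.43 = 7.36
α = (k/(k−1))·(1 − sum of item variances/Var(T)) = (5/4)·(1 − 4.50/7.36) = 0.486

α = 0.486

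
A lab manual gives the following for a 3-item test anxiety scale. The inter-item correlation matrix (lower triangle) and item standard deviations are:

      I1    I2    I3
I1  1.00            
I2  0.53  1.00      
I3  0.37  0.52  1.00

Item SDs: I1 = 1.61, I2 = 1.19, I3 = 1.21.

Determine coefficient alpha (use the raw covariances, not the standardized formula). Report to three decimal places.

α = 0.714

Σσ²ᵢ = 1.61² + 1.19² + 1.21² = 5.4723
Covariances σ_ij = r_ij · s_i · s_j:
  σ(I1,I2) = 0.53 × 1.61 × 1.19 = 1.0154
  σ(I1,I3) = 0.37 × 1.61 × 1.21 = 0.7208
  σ(I2,I3) = 0.52 × 1.19 × 1.21 = 0.7487
σ²_T = Σσ²ᵢ + 2·Σσ_ij = 5.4723 + 2 × 2.4849 = 10.4421
α = (3/2)·(1 − 5.4723/10.4421) = 0.714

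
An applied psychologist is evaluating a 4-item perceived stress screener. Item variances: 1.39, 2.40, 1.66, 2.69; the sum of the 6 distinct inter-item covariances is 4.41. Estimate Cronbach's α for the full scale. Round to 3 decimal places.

Cronbach's α = 0.693

ΣVar(i) = 1.39 + 2.40 + 1.66 + 2.69 = 8.14
Sum of distinct covariances = 4.41
Var(T) = ΣVar(i) + 2·Σcov = 8.14 + 2 × 4.41 = 16.96
α = (4/3)·(1 − 8.14/16.96) = 0.693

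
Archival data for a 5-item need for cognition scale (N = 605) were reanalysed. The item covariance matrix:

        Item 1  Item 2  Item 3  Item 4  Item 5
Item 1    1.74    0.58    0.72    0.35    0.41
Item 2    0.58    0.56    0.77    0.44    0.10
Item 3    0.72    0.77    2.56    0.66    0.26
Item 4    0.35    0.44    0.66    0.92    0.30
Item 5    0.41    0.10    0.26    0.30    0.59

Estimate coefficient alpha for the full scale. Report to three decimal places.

α = 0.738

Σσ²ᵢ = 1.74 + 0.56 + 2.56 + 0.92 + 0.59 = 6.37
Σ_{i<j} σ_ij = 4.59
σ²_T = 6.37 + 2 × 4.59 = 15.55
α = (k/(k−1))·(1 − Σσ²ᵢ/σ²_T) = (5/4)·(1 − 6.37/15.55) = 0.738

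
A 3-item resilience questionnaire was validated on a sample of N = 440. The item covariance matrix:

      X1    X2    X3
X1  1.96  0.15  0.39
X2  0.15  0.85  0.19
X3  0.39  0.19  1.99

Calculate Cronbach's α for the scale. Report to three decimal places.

Cronbach's α = 0.350

Σσᵢ² = 1.96 + 0.85 + 1.99 = 4.80
Σ_{i<j} σ_ij = 0.73
total variance = 4.80 + 2 × 0.73 = 6.26
α = (k/(k−1))·(1 − Σσᵢ²/total variance) = (3/2)·(1 − 4.80/6.26) = 0.350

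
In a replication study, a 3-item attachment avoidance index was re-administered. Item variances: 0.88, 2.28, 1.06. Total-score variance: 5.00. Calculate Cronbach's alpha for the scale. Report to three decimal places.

Cronbach's alpha = 0.234

sum of item variances = 0.88 + 2.28 + 1.06 = 4.22
α = (k/(k−1))·(1 − sum of item variances/σ²_total) = (3/2)·(1 − 4.22/5.00) = 0.234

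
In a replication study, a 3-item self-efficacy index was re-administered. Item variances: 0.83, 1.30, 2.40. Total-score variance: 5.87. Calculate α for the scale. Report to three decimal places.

α = 0.342

ΣVar(i) = 0.83 + 1.30 + 2.40 = 4.53
α = (k/(k−1))·(1 − ΣVar(i)/total variance) = (3/2)·(1 − 4.53/5.87) = 0.342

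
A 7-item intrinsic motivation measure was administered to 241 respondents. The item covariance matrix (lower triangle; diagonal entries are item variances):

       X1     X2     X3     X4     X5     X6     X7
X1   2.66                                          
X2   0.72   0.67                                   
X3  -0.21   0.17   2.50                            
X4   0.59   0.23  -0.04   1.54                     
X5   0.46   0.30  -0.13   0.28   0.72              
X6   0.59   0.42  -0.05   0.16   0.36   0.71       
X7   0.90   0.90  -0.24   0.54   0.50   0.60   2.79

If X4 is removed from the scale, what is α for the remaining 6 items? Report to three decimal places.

Remaining items: X1, X2, X3, X5, X6, X7 (k = 6).
Σσ²ᵢ = 2.66 + 0.67 + 2.50 + 0.72 + 0.71 + 2.79 = 10.05
σ²_T = 10.05 + 2 × 5.29 = 20.63
α (item deleted) = (6/5)·(1 − 10.05/20.63) = 0.615

α = 0.615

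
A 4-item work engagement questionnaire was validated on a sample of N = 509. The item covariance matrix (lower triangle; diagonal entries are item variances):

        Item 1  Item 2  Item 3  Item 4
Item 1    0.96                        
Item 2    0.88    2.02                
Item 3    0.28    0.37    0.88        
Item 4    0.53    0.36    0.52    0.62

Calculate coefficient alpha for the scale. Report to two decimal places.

sum of item variances = 0.96 + 2.02 + 0.88 + 0.62 = 4.48
Sum of off-diagonal covariances = 2.94
σ²_total = 4.48 + 2 × 2.94 = 10.36
α = (k/(k−1))·(1 − sum of item variances/σ²_total) = (4/3)·(1 − 4.48/10.36) = 0.76

coefficient alpha = 0.76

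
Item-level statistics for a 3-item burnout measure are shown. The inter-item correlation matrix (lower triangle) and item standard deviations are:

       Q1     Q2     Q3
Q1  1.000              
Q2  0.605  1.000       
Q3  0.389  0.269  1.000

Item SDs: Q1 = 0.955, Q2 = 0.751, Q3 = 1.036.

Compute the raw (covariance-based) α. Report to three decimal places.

α = 0.670

Σσ²ᵢ = 0.955² + 0.751² + 1.036² = 2.5493
Covariances σ_ij = r_ij · s_i · s_j:
  σ(Q1,Q2) = 0.605 × 0.955 × 0.751 = 0.4339
  σ(Q1,Q3) = 0.389 × 0.955 × 1.036 = 0.3849
  σ(Q2,Q3) = 0.269 × 0.751 × 1.036 = 0.2093
σ²_T = Σσ²ᵢ + 2·Σσ_ij = 2.5493 + 2 × 1.0281 = 4.6055
α = (3/2)·(1 − 2.5493/4.6055) = 0.670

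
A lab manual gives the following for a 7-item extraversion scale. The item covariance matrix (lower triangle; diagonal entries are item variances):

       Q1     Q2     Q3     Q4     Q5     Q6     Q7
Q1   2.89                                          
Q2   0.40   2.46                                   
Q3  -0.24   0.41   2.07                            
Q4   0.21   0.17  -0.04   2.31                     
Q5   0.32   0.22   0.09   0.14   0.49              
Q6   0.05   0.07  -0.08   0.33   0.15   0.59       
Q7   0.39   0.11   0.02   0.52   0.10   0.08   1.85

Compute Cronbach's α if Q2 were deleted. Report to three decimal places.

Cronbach's α = 0.343

Remaining items: Q1, Q3, Q4, Q5, Q6, Q7 (k = 6).
Σσᵢ² = 2.89 + 2.07 + 2.31 + 0.49 + 0.59 + 1.85 = 10.20
Var(T) = 10.20 + 2 × 2.04 = 14.28
α (item deleted) = (6/5)·(1 − 10.20/14.28) = 0.343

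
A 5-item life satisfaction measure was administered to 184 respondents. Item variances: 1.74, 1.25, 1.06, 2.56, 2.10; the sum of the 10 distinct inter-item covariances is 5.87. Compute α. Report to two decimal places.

α = 0.72

Σσ²ᵢ = 1.74 + 1.25 + 1.06 + 2.56 + 2.10 = 8.71
Sum of distinct covariances = 5.87
σ²_total = Σσ²ᵢ + 2·Σcov = 8.71 + 2 × 5.87 = 20.45
α = (5/4)·(1 − 8.71/20.45) = 0.72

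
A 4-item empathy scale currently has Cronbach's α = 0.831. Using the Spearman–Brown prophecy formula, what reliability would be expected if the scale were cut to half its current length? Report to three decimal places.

predicted reliability = 0.711

Length factor m = 1/2
α' = m·α / (1 − (1−m)·α)
   = 1/2 × 0.831 / (1 − (1 − 1/2) × 0.831)
   = 0.4155 / 0.5845 = 0.711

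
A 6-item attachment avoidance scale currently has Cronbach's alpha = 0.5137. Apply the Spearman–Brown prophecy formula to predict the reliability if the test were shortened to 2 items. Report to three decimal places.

Length factor m = 2/6 = 0.3333
α' = m·α / (1 − (1−m)·α)
   = 2/6 × 0.5137 / (1 − (1 − 2/6) × 0.5137)
   = 0.1712 / 0.6575 = 0.260

predicted reliability = 0.260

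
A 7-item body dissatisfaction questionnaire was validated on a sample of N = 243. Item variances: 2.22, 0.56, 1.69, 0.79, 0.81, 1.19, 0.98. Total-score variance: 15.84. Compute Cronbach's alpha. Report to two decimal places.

Cronbach's alpha = 0.56

ΣVar(i) = 2.22 + 0.56 + 1.69 + 0.79 + 0.81 + 1.19 + 0.98 = 8.24
α = (k/(k−1))·(1 − ΣVar(i)/σ²_T) = (7/6)·(1 − 8.24/15.84) = 0.56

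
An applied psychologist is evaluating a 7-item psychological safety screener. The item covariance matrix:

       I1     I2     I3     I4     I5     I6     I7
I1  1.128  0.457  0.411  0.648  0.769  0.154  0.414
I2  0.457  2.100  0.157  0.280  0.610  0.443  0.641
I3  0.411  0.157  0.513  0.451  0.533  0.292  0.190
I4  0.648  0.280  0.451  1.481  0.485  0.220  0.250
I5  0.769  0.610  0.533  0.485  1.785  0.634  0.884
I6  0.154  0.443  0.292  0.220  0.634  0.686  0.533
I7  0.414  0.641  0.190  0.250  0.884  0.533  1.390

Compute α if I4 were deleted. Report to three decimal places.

Remaining items: I1, I2, I3, I5, I6, I7 (k = 6).
Σσᵢ² = 1.128 + 2.100 + 0.513 + 1.785 + 0.686 + 1.390 = 7.602
σ²_total = 7.602 + 2 × 7.122 = 21.846
α (item deleted) = (6/5)·(1 − 7.602/21.846) = 0.782

α = 0.782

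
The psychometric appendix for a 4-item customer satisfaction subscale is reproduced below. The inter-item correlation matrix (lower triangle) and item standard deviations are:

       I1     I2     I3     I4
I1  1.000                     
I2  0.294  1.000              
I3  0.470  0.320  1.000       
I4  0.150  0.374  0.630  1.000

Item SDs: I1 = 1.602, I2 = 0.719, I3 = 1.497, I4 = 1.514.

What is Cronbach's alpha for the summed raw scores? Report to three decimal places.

α = 0.684

Σσ²ᵢ = 1.602² + 0.719² + 1.497² + 1.514² = 7.6166
Covariances σ_ij = r_ij · s_i · s_j:
  σ(I1,I2) = 0.294 × 1.602 × 0.719 = 0.3386
  σ(I1,I3) = 0.470 × 1.602 × 1.497 = 1.1272
  σ(I1,I4) = 0.150 × 1.602 × 1.514 = 0.3638
  σ(I2,I3) = 0.320 × 0.719 × 1.497 = 0.3444
  σ(I2,I4) = 0.374 × 0.719 × 1.514 = 0.4071
  σ(I3,I4) = 0.630 × 1.497 × 1.514 = 1.4279
σ²_T = Σσ²ᵢ + 2·Σσ_ij = 7.6166 + 2 × 4.0090 = 15.6346
α = (4/3)·(1 − 7.6166/15.6346) = 0.684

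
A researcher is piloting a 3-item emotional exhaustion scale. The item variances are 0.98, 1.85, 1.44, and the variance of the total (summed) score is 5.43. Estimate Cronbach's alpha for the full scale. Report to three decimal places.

Cronbach's alpha = 0.320

Σσᵢ² = 0.98 + 1.85 + 1.44 = 4.27
α = (k/(k−1))·(1 − Σσᵢ²/σ²_T) = (3/2)·(1 − 4.27/5.43) = 0.320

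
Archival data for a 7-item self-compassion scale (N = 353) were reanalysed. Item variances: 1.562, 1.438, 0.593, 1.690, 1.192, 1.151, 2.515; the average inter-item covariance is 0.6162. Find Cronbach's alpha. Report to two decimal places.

Cronbach's alpha = 0.84

ΣVar(i) = 1.562 + 1.438 + 0.593 + 1.690 + 1.192 + 1.151 + 2.515 = 10.141
Sum of the 21 distinct covariances = 21 × 0.6162 = 12.9402
σ²_total = ΣVar(i) + 2·Σcov = 10.141 + 2 × 12.9402 = 36.0214
α = (7/6)·(1 − 10.141/36.0214) = 0.84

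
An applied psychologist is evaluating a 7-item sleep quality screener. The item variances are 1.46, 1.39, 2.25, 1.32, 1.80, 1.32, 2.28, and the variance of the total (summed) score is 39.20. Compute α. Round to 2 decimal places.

α = 0.81

Σσᵢ² = 1.46 + 1.39 + 2.25 + 1.32 + 1.80 + 1.32 + 2.28 = 11.82
α = (k/(k−1))·(1 − Σσᵢ²/Var(T)) = (7/6)·(1 − 11.82/39.20) = 0.81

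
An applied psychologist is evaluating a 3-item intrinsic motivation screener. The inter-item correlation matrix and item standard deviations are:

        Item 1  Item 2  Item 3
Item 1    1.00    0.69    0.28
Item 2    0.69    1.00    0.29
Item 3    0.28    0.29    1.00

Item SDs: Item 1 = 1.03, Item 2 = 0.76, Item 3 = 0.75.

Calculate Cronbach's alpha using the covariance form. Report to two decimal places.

Cronbach's alpha = 0.68

Σσ²ᵢ = 1.03² + 0.76² + 0.75² = 2.2010
Covariances σ_ij = r_ij · s_i · s_j:
  σ(Item 1,Item 2) = 0.69 × 1.03 × 0.76 = 0.5401
  σ(Item 1,Item 3) = 0.28 × 1.03 × 0.75 = 0.2163
  σ(Item 2,Item 3) = 0.29 × 0.76 × 0.75 = 0.1653
σ²_T = Σσ²ᵢ + 2·Σσ_ij = 2.2010 + 2 × 0.9217 = 4.0444
α = (3/2)·(1 − 2.2010/4.0444) = 0.68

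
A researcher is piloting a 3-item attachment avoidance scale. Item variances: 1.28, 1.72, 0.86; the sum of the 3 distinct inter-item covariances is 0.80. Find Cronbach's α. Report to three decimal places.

sum of item variances = 1.28 + 1.72 + 0.86 = 3.86
Sum of distinct covariances = 0.80
Var(T) = sum of item variances + 2·Σcov = 3.86 + 2 × 0.80 = 5.46
α = (3/2)·(1 − 3.86/5.46) = 0.440

α = 0.440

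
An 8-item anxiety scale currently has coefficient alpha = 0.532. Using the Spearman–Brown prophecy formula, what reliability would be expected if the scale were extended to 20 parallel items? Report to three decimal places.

predicted reliability = 0.740

Length factor m = 20/8 = 2.5000
α' = m·α / (1 + (m−1)·α)
   = 20/8 × 0.532 / (1 + (20/8 − 1) × 0.532)
   = 1.3300 / 1.7980 = 0.740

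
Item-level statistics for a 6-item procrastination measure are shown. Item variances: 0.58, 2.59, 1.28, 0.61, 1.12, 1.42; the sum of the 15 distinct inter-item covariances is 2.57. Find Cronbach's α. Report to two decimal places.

ΣVar(i) = 0.58 + 2.59 + 1.28 + 0.61 + 1.12 + 1.42 = 7.60
Sum of distinct covariances = 2.57
total variance = ΣVar(i) + 2·Σcov = 7.60 + 2 × 2.57 = 12.74
α = (6/5)·(1 − 7.60/12.74) = 0.48

Cronbach's α = 0.48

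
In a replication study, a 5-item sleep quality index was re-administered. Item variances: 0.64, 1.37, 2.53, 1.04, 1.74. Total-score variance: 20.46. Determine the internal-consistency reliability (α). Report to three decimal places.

Σσᵢ² = 0.64 + 1.37 + 2.53 + 1.04 + 1.74 = 7.32
α = (k/(k−1))·(1 − Σσᵢ²/σ²_total) = (5/4)·(1 − 7.32/20.46) = 0.803

α = 0.803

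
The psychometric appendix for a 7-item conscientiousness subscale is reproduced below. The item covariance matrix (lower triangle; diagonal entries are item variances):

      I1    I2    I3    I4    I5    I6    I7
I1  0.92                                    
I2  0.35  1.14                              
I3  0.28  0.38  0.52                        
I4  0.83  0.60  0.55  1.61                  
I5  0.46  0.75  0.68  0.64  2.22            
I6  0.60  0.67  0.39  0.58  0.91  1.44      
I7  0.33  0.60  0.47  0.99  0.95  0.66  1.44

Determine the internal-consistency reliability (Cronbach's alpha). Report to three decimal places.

Σσ²ᵢ = 0.92 + 1.14 + 0.52 + 1.61 + 2.22 + 1.44 + 1.44 = 9.29
Σ_{i<j} σ_ij = 12.67
Var(T) = 9.29 + 2 × 12.67 = 34.63
α = (k/(k−1))·(1 − Σσ²ᵢ/Var(T)) = (7/6)·(1 − 9.29/34.63) = 0.854

α = 0.854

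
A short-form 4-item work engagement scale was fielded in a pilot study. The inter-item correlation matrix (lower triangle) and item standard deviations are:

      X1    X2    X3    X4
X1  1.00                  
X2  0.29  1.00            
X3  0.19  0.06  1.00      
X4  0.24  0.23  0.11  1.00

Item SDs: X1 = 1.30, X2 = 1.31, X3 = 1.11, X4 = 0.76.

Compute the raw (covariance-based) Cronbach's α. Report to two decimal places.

α = 0.47

Σσ²ᵢ = 1.30² + 1.31² + 1.11² + 0.76² = 5.2158
Covariances σ_ij = r_ij · s_i · s_j:
  σ(X1,X2) = 0.29 × 1.30 × 1.31 = 0.4939
  σ(X1,X3) = 0.19 × 1.30 × 1.11 = 0.2742
  σ(X1,X4) = 0.24 × 1.30 × 0.76 = 0.2371
  σ(X2,X3) = 0.06 × 1.31 × 1.11 = 0.0872
  σ(X2,X4) = 0.23 × 1.31 × 0.76 = 0.2290
  σ(X3,X4) = 0.11 × 1.11 × 0.76 = 0.0928
σ²_T = Σσ²ᵢ + 2·Σσ_ij = 5.2158 + 2 × 1.4142 = 8.0442
α = (4/3)·(1 − 5.2158/8.0442) = 0.47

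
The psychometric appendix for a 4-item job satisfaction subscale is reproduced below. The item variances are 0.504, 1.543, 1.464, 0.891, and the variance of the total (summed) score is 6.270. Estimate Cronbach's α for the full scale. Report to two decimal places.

Σσ²ᵢ = 0.504 + 1.543 + 1.464 + 0.891 = 4.402
α = (k/(k−1))·(1 − Σσ²ᵢ/Var(T)) = (4/3)·(1 − 4.402/6.270) = 0.40

Cronbach's α = 0.40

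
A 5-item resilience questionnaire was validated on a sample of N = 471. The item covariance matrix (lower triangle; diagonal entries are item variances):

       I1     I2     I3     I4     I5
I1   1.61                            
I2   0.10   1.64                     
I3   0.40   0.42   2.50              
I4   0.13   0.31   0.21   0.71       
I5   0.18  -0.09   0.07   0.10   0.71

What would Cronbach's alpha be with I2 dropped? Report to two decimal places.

α = 0.38

Remaining items: I1, I3, I4, I5 (k = 4).
Σσ²ᵢ = 1.61 + 2.50 + 0.71 + 0.71 = 5.53
σ²_T = 5.53 + 2 × 1.09 = 7.71
α (item deleted) = (4/3)·(1 − 5.53/7.71) = 0.38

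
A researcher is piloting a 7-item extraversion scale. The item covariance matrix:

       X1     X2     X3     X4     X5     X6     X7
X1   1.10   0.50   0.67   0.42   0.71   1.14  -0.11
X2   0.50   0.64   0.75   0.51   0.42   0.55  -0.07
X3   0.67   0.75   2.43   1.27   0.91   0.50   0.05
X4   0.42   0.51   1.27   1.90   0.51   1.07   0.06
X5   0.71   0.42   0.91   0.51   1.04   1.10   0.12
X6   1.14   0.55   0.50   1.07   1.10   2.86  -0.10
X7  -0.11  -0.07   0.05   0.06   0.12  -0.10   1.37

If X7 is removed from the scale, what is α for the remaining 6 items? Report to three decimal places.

Remaining items: X1, X2, X3, X4, X5, X6 (k = 6).
sum of item variances = 1.10 + 0.64 + 2.43 + 1.90 + 1.04 + 2.86 = 9.97
σ²_total = 9.97 + 2 × 11.03 = 32.03
α (item deleted) = (6/5)·(1 − 9.97/32.03) = 0.826

α = 0.826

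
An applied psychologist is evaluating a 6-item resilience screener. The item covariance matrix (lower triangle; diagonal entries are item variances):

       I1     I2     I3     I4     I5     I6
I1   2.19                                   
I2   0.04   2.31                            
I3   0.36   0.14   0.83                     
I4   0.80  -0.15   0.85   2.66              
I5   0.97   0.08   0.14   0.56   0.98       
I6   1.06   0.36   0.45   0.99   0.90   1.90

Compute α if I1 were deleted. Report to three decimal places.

α = 0.624

Remaining items: I2, I3, I4, I5, I6 (k = 5).
Σσᵢ² = 2.31 + 0.83 + 2.66 + 0.98 + 1.90 = 8.68
σ²_T = 8.68 + 2 × 4.32 = 17.32
α (item deleted) = (5/4)·(1 − 8.68/17.32) = 0.624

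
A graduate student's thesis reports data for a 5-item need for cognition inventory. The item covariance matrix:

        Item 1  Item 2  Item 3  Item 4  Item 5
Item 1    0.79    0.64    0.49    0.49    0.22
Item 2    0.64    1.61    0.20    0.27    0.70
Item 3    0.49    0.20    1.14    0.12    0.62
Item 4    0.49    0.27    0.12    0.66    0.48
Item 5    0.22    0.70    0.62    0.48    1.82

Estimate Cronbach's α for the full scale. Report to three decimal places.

Cronbach's α = 0.730

sum of item variances = 0.79 + 1.61 + 1.14 + 0.66 + 1.82 = 6.02
Sum of off-diagonal covariances = 4.23
σ²_T = 6.02 + 2 × 4.23 = 14.48
α = (k/(k−1))·(1 − sum of item variances/σ²_T) = (5/4)·(1 − 6.02/14.48) = 0.730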